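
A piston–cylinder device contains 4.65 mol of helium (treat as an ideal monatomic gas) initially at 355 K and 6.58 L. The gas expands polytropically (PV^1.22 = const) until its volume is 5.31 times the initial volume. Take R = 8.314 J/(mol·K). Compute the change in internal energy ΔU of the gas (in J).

-6330 J

P₁ = nRT₁/V₁ = 4.65×8.314×355/6.58 = 2090 kPa.
Polytropic n=1.22: T₂ = T₁(V₁/V₂)^(n−1) = 355×(0.188)^0.22 = 246 K; P₂ = P₁(V₁/V₂)^n = 272 kPa.
For an ideal gas ΔU = nCvΔT with Cv = (3/2)R = 12.5 J/(mol·K).
ΔU = 4.65×12.5×(246−355) = -6330 J.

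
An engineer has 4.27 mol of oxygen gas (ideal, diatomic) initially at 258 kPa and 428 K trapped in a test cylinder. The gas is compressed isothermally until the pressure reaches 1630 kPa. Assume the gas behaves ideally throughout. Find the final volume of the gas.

9.32 L

V₁ = nRT₁/P₁ = 4.27×8.314×428/258 = 58.9 L.
Isothermal: T stays 428 K; PV = const ⇒ V₂ = 9.32 L, P₂ = 1630 kPa.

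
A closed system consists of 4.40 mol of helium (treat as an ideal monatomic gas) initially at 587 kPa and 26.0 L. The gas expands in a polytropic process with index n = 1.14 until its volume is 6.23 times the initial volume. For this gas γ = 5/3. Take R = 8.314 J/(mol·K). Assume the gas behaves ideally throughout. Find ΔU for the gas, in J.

-5170 J

T₁ = P₁V₁/(nR) = 587×26.0/(4.40×8.314) = 417 K.
Polytropic n=1.14: T₂ = T₁(V₁/V₂)^(n−1) = 417×(0.161)^0.14 = 323 K; P₂ = P₁(V₁/V₂)^n = 72.9 kPa.
For an ideal gas ΔU = nCvΔT with Cv = (3/2)R = 12.5 J/(mol·K).
ΔU = 4.40×12.5×(323−417) = -5170 J.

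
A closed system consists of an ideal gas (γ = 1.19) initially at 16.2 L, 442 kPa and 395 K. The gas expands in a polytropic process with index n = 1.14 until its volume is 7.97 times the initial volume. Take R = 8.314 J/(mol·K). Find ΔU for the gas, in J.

-9500 J

n = P₁V₁/(RT₁) = 442×16.2/(8.314×395) = 2.18 mol.
Polytropic n=1.14: T₂ = T₁(V₁/V₂)^(n−1) = 395×(0.125)^0.14 = 295 K; P₂ = P₁(V₁/V₂)^n = 41.5 kPa.
For an ideal gas ΔU = nCvΔT with Cv = R/(γ−1) = 43.8 J/(mol·K).
ΔU = 2.18×43.8×(295−395) = -9500 J.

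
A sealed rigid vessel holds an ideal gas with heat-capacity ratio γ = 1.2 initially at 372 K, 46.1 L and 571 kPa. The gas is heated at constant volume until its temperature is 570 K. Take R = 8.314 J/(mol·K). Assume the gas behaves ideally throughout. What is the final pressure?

875 kPa

Isochoric: V stays 46.1 L; P/T = const ⇒ T₂ = 570 K, P₂ = 875 kPa.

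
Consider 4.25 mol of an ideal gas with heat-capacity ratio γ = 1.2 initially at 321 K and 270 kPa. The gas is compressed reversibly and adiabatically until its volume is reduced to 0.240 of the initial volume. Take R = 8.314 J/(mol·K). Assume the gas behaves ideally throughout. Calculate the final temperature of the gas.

427 K

V₁ = nRT₁/P₁ = 4.25×8.314×321/270 = 42.0 L.
Adiabatic: TV^(γ−1) = const ⇒ T₂ = 321×(4.17)^0.200 = 427 K; PV^γ = const ⇒ P₂ = 1500 kPa.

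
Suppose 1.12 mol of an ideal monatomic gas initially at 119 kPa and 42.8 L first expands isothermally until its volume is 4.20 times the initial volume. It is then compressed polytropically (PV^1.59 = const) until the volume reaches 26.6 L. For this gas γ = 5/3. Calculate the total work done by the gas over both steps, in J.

T₁ = P₁V₁/(nR) = 119×42.8/(1.12×8.314) = 547 K.
Step 1 — Isothermal: T stays 547 K; PV = const ⇒ V₂ = 180 L, P₂ = 28.3 kPa.
ΔU = 0 (ideal gas, T constant).
W = nRT ln(V₂/V₁) = 1.12×8.314×547×ln(4.20) = 7310 J.
Q = ΔU + W = 7310 J.
State after step 1: P = 28.3 kPa, V = 180 L, T = 547 K.
Step 2 — Polytropic n=1.59: T₂ = T₁(V₁/V₂)^(n−1) = 547×(6.76)^0.59 = 1690 K; P₂ = P₁(V₁/V₂)^n = 591 kPa.
W = (P₁V₁−P₂V₂)/(n−1) = (28.3×180−591×26.6)/0.59 = -18000 J.
ΔU = nCvΔT = 1.12×12.5×(1690−547) = 15900 J.
Q = ΔU + W = -2070 J.
Net over both steps: W = -10700 J, Q = 5240 J, ΔU = 15900 J.

-10700 J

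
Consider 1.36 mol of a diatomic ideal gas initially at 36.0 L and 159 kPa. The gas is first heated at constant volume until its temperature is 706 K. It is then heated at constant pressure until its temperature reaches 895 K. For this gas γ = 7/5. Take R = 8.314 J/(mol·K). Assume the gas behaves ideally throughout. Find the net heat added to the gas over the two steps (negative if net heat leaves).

T₁ = P₁V₁/(nR) = 159×36.0/(1.36×8.314) = 506 K.
Step 1 — Isochoric: V stays 36.0 L; P/T = const ⇒ T₂ = 706 K, P₂ = 222 kPa.
W = 0 (no volume change).
ΔU = nCvΔT = 1.36×20.8×(706−506) = 5650 J.
Q = ΔU = 5650 J.
State after step 1: P = 222 kPa, V = 36.0 L, T = 706 K.
Step 2 — Isobaric: P stays 222 kPa; V/T = const ⇒ T₂ = 895 K, V₂ = 45.6 L.
W = PΔV = 222×(45.6−36.0) kPa·L = 2140 J.
ΔU = nCvΔT = 1.36×20.8×(895−706) = 5340 J.
Q = ΔU + W = nCpΔT = 7480 J.
Net over both steps: W = 2140 J, Q = 13100 J, ΔU = 11000 J.

13100 J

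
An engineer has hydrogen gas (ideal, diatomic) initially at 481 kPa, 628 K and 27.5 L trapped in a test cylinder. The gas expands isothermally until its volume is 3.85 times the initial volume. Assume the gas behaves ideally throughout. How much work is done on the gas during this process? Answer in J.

-17800 J

n = P₁V₁/(RT₁) = 481×27.5/(8.314×628) = 2.53 mol.
Isothermal: T stays 628 K; PV = const ⇒ V₂ = 106 L, P₂ = 125 kPa.
W = nRT ln(V₂/V₁) = 2.53×8.314×628×ln(3.85) = 17800 J.
Work done on the gas = −W_by = -17800 J.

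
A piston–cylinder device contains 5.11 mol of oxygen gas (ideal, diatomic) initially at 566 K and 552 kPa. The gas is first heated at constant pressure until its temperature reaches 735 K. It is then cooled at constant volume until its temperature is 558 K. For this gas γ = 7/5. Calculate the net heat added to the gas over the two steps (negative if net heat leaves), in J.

V₁ = nRT₁/P₁ = 5.11×8.314×566/552 = 43.6 L.
Step 1 — Isobaric: P stays 552 kPa; V/T = const ⇒ T₂ = 735 K, V₂ = 56.6 L.
W = PΔV = 552×(56.6−43.6) kPa·L = 7180 J.
ΔU = nCvΔT = 5.11×20.8×(735−566) = 17900 J.
Q = ΔU + W = nCpΔT = 25100 J.
State after step 1: P = 552 kPa, V = 56.6 L, T = 735 K.
Step 2 — Isochoric: V stays 56.6 L; P/T = const ⇒ T₂ = 558 K, P₂ = 419 kPa.
W = 0 (no volume change).
ΔU = nCvΔT = 5.11×20.8×(558−735) = -18800 J.
Q = ΔU = -18800 J.
Net over both steps: W = 7180 J, Q = 6330 J, ΔU = -850 J.

6330 J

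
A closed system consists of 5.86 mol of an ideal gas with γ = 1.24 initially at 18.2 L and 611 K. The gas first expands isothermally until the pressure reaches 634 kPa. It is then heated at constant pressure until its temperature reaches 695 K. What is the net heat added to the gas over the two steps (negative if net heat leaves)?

49400 J

P₁ = nRT₁/V₁ = 5.86×8.314×611/18.2 = 1640 kPa.
Step 1 — Isothermal: T stays 611 K; PV = const ⇒ V₂ = 47.0 L, P₂ = 634 kPa.
ΔU = 0 (ideal gas, T constant).
W = nRT ln(V₂/V₁) = 5.86×8.314×611×ln(2.58) = 28200 J.
Q = ΔU + W = 28200 J.
State after step 1: P = 634 kPa, V = 47.0 L, T = 611 K.
Step 2 — Isobaric: P stays 634 kPa; V/T = const ⇒ T₂ = 695 K, V₂ = 53.4 L.
W = PΔV = 634×(53.4−47.0) kPa·L = 4090 J.
ΔU = nCvΔT = 5.86×34.6×(695−611) = 17100 J.
Q = ΔU + W = nCpΔT = 21100 J.
Net over both steps: W = 32300 J, Q = 49400 J, ΔU = 17100 J.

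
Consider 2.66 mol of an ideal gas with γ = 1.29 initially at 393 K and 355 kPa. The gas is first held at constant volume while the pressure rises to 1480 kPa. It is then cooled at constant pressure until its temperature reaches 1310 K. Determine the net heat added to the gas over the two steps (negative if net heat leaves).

V₁ = nRT₁/P₁ = 2.66×8.314×393/355 = 24.5 L.
Step 1 — Isochoric: V stays 24.5 L; P/T = const ⇒ T₂ = 1640 K, P₂ = 1480 kPa.
W = 0 (no volume change).
ΔU = nCvΔT = 2.66×28.7×(1640−393) = 95000 J.
Q = ΔU = 95000 J.
State after step 1: P = 1480 kPa, V = 24.5 L, T = 1640 K.
Step 2 — Isobaric: P stays 1480 kPa; V/T = const ⇒ T₂ = 1310 K, V₂ = 19.6 L.
W = PΔV = 1480×(19.6−24.5) kPa·L = -7260 J.
ΔU = nCvΔT = 2.66×28.7×(1310−1640) = -25000 J.
Q = ΔU + W = nCpΔT = -32300 J.
Net over both steps: W = -7260 J, Q = 62700 J, ΔU = 69900 J.

62700 J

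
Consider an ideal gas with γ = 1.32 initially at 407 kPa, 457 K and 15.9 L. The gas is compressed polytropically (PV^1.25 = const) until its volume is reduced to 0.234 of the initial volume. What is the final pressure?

2500 kPa

Polytropic n=1.25: T₂ = T₁(V₁/V₂)^(n−1) = 457×(4.27)^0.25 = 657 K; P₂ = P₁(V₁/V₂)^n = 2500 kPa.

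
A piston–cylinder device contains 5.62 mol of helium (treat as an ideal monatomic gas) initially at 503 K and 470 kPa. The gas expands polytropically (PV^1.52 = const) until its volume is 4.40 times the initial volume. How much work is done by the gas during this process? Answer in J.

V₁ = nRT₁/P₁ = 5.62×8.314×503/470 = 50.0 L.
Polytropic n=1.52: T₂ = T₁(V₁/V₂)^(n−1) = 503×(0.227)^0.52 = 233 K; P₂ = P₁(V₁/V₂)^n = 49.4 kPa.
W = (P₁V₁−P₂V₂)/(n−1) = (470×50.0−49.4×220)/0.52 = 24300 J.

24300 J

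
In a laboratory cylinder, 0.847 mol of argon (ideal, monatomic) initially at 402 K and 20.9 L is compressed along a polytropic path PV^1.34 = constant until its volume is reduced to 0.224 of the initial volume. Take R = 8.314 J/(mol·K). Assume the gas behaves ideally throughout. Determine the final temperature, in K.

P₁ = nRT₁/V₁ = 0.847×8.314×402/20.9 = 135 kPa.
Polytropic n=1.34: T₂ = T₁(V₁/V₂)^(n−1) = 402×(4.46)^0.34 = 669 K; P₂ = P₁(V₁/V₂)^n = 1010 kPa.

669 K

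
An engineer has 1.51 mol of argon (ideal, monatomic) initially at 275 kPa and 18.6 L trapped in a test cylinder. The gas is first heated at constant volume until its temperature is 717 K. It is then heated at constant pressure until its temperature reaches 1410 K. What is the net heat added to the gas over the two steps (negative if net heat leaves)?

27600 J

T₁ = P₁V₁/(nR) = 275×18.6/(1.51×8.314) = 407 K.
Step 1 — Isochoric: V stays 18.6 L; P/T = const ⇒ T₂ = 717 K, P₂ = 484 kPa.
W = 0 (no volume change).
ΔU = nCvΔT = 1.51×12.5×(717−407) = 5830 J.
Q = ΔU = 5830 J.
State after step 1: P = 484 kPa, V = 18.6 L, T = 717 K.
Step 2 — Isobaric: P stays 484 kPa; V/T = const ⇒ T₂ = 1410 K, V₂ = 36.6 L.
W = PΔV = 484×(36.6−18.6) kPa·L = 8700 J.
ΔU = nCvΔT = 1.51×12.5×(1410−717) = 13100 J.
Q = ΔU + W = nCpΔT = 21800 J.
Net over both steps: W = 8700 J, Q = 27600 J, ΔU = 18900 J.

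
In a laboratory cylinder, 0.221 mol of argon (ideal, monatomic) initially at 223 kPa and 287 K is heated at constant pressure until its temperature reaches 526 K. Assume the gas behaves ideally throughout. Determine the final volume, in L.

4.33 L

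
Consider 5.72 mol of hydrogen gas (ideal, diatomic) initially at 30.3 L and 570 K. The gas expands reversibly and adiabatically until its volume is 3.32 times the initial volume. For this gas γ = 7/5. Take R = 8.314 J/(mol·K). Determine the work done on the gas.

P₁ = nRT₁/V₁ = 5.72×8.314×570/30.3 = 895 kPa.
Adiabatic: TV^(γ−1) = const ⇒ T₂ = 570×(0.301)^0.400 = 353 K; PV^γ = const ⇒ P₂ = 167 kPa.
ΔU = nCvΔT = 5.72×20.8×(353−570) = -25800 J.
Q = 0 for an adiabatic process, so W = −ΔU = 25800 J.
Work done on the gas = −W_by = -25800 J.

-25800 J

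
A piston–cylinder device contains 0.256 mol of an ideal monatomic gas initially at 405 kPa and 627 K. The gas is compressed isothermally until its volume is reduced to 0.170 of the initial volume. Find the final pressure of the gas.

2380 kPa

V₁ = nRT₁/P₁ = 0.256×8.314×627/405 = 3.30 L.
Isothermal: T stays 627 K; PV = const ⇒ V₂ = 0.560 L, P₂ = 2380 kPa.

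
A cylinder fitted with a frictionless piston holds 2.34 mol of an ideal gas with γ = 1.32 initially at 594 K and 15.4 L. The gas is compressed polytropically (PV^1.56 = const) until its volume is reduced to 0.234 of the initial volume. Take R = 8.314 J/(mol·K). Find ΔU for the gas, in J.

45300 J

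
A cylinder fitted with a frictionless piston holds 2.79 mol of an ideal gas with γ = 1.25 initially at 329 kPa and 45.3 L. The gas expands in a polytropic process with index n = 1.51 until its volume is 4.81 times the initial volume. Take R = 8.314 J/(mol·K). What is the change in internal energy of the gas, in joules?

-32900 J

T₁ = P₁V₁/(nR) = 329×45.3/(2.79×8.314) = 643 K.
Polytropic n=1.51: T₂ = T₁(V₁/V₂)^(n−1) = 643×(0.208)^0.51 = 288 K; P₂ = P₁(V₁/V₂)^n = 30.7 kPa.
For an ideal gas ΔU = nCvΔT with Cv = R/(γ−1) = 33.3 J/(mol·K).
ΔU = 2.79×33.3×(288−643) = -32900 J.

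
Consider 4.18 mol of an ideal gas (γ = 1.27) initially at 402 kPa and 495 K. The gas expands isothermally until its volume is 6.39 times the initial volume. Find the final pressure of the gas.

V₁ = nRT₁/P₁ = 4.18×8.314×495/402 = 42.8 L.
Isothermal: T stays 495 K; PV = const ⇒ V₂ = 273 L, P₂ = 62.9 kPa.

62.9 kPa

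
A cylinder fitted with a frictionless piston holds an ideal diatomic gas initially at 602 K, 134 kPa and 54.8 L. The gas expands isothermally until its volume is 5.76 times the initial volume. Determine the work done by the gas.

12900 J

n = P₁V₁/(RT₁) = 134×54.8/(8.314×602) = 1.47 mol.
Isothermal: T stays 602 K; PV = const ⇒ V₂ = 316 L, P₂ = 23.3 kPa.
W = nRT ln(V₂/V₁) = 1.47×8.314×602×ln(5.76) = 12900 J.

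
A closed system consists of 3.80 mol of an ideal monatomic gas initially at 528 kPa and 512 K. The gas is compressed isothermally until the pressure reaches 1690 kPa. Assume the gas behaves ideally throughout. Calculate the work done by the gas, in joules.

V₁ = nRT₁/P₁ = 3.80×8.314×512/528 = 30.6 L.
Isothermal: T stays 512 K; PV = const ⇒ V₂ = 9.57 L, P₂ = 1690 kPa.
W = nRT ln(V₂/V₁) = 3.80×8.314×512×ln(0.312) = -18800 J.

-18800 J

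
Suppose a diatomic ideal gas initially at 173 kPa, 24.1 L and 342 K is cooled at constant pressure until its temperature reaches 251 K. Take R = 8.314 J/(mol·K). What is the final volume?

17.7 L

Isobaric: P stays 173 kPa; V/T = const ⇒ T₂ = 251 K, V₂ = 17.7 L.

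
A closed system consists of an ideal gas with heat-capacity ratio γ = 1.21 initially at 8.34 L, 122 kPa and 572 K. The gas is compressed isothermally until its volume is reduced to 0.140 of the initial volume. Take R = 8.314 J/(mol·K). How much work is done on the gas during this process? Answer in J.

n = P₁V₁/(RT₁) = 122×8.34/(8.314×572) = 0.214 mol.
Isothermal: T stays 572 K; PV = const ⇒ V₂ = 1.17 L, P₂ = 871 kPa.
W = nRT ln(V₂/V₁) = 0.214×8.314×572×ln(0.140) = -2000 J.
Work done on the gas = −W_by = 2000 J.

2000 J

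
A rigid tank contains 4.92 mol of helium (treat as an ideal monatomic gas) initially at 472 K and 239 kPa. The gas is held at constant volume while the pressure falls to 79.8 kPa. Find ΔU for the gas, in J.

V₁ = nRT₁/P₁ = 4.92×8.314×472/239 = 80.8 L.
Isochoric: V stays 80.8 L; P/T = const ⇒ T₂ = 158 K, P₂ = 79.8 kPa.
For an ideal gas ΔU = nCvΔT with Cv = (3/2)R = 12.5 J/(mol·K).
ΔU = 4.92×12.5×(158−472) = -19300 J.

-19300 J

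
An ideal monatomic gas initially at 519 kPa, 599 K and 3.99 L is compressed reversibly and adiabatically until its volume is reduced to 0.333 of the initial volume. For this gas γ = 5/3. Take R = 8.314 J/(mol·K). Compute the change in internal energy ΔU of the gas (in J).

3360 J

n = P₁V₁/(RT₁) = 519×3.99/(8.314×599) = 0.416 mol.
Adiabatic: TV^(γ−1) = const ⇒ T₂ = 599×(3.00)^0.667 = 1250 K; PV^γ = const ⇒ P₂ = 3240 kPa.
For an ideal gas ΔU = nCvΔT with Cv = (3/2)R = 12.5 J/(mol·K).
ΔU = 0.416×12.5×(1250−599) = 3360 J.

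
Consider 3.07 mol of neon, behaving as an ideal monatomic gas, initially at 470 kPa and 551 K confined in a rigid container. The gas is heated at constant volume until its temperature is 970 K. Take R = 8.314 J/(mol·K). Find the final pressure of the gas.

V₁ = nRT₁/P₁ = 3.07×8.314×551/470 = 29.9 L.
Isochoric: V stays 29.9 L; P/T = const ⇒ T₂ = 970 K, P₂ = 827 kPa.

827 kPa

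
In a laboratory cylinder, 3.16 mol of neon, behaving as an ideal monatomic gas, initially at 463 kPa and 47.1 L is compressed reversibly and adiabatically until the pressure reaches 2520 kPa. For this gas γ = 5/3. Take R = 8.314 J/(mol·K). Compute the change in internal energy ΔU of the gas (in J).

T₁ = P₁V₁/(nR) = 463×47.1/(3.16×8.314) = 830 K.
Adiabatic: T₂/T₁ = (P₂/P₁)^((γ−1)/γ) ⇒ T₂ = 830×(5.44)^0.400 = 1630 K; V₂ = 17.0 L.
For an ideal gas ΔU = nCvΔT with Cv = (3/2)R = 12.5 J/(mol·K).
ΔU = 3.16×12.5×(1630−830) = 31700 J.

31700 J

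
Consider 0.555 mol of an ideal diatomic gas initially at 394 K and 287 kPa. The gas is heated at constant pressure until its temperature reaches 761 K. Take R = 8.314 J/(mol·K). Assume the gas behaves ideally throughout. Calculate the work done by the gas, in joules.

1690 J

V₁ = nRT₁/P₁ = 0.555×8.314×394/287 = 6.33 L.
Isobaric: P stays 287 kPa; V/T = const ⇒ T₂ = 761 K, V₂ = 12.2 L.
W = PΔV = 287×(12.2−6.33) kPa·L = 1690 J.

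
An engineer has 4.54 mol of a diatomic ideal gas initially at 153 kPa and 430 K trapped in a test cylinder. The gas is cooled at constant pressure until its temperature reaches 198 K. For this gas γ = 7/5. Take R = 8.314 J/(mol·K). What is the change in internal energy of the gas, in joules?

V₁ = nRT₁/P₁ = 4.54×8.314×430/153 = 106 L.
Isobaric: P stays 153 kPa; V/T = const ⇒ T₂ = 198 K, V₂ = 48.8 L.
For an ideal gas ΔU = nCvΔT with Cv = (5/2)R = 20.8 J/(mol·K).
ΔU = 4.54×20.8×(198−430) = -21900 J.

-21900 J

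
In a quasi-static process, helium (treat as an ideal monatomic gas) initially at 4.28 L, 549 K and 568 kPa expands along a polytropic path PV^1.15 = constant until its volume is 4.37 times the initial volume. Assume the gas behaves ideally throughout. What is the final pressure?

104 kPa

Polytropic n=1.15: T₂ = T₁(V₁/V₂)^(n−1) = 549×(0.229)^0.15 = 440 K; P₂ = P₁(V₁/V₂)^n = 104 kPa.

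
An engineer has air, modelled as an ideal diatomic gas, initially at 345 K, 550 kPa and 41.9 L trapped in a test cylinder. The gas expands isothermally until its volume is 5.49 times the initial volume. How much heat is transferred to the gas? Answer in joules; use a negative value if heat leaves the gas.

n = P₁V₁/(RT₁) = 550×41.9/(8.314×345) = 8.03 mol.
Isothermal: T stays 345 K; PV = const ⇒ V₂ = 230 L, P₂ = 100 kPa.
ΔU = 0 (ideal gas, T constant).
W = nRT ln(V₂/V₁) = 8.03×8.314×345×ln(5.49) = 39200 J.
Q = ΔU + W = 39200 J.

39200 J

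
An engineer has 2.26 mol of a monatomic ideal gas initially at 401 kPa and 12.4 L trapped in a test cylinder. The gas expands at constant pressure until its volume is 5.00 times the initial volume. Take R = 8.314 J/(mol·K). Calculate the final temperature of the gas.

1320 K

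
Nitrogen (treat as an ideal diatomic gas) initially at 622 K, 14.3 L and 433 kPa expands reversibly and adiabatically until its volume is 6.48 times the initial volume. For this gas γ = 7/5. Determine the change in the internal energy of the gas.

n = P₁V₁/(RT₁) = 433×14.3/(8.314×622) = 1.20 mol.
Adiabatic: TV^(γ−1) = const ⇒ T₂ = 622×(0.154)^0.400 = 295 K; PV^γ = const ⇒ P₂ = 31.6 kPa.
For an ideal gas ΔU = nCvΔT with Cv = (5/2)R = 20.8 J/(mol·K).
ΔU = 1.20×20.8×(295−622) = -8150 J.

-8150 J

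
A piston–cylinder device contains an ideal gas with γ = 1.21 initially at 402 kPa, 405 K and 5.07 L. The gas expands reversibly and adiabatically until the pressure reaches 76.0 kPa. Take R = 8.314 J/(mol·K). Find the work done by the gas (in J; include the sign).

n = P₁V₁/(RT₁) = 402×5.07/(8.314×405) = 0.605 mol.
Adiabatic: T₂/T₁ = (P₂/P₁)^((γ−1)/γ) ⇒ T₂ = 405×(0.189)^0.174 = 303 K; V₂ = 20.1 L.
ΔU = nCvΔT = 0.605×39.6×(303−405) = -2440 J.
Q = 0 for an adiabatic process, so W = −ΔU = 2440 J.

2440 J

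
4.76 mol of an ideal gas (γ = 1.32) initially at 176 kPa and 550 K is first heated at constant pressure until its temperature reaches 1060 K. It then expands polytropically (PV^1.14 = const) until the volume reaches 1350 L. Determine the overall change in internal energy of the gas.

34800 J

V₁ = nRT₁/P₁ = 4.76×8.314×550/176 = 124 L.
Step 1 — Isobaric: P stays 176 kPa; V/T = const ⇒ T₂ = 1060 K, V₂ = 238 L.
W = PΔV = 176×(238−124) kPa·L = 20200 J.
ΔU = nCvΔT = 4.76×26.0×(1060−550) = 63100 J.
Q = ΔU + W = nCpΔT = 83300 J.
State after step 1: P = 176 kPa, V = 238 L, T = 1060 K.
Step 2 — Polytropic n=1.14: T₂ = T₁(V₁/V₂)^(n−1) = 1060×(0.177)^0.14 = 832 K; P₂ = P₁(V₁/V₂)^n = 24.4 kPa.
W = (P₁V₁−P₂V₂)/(n−1) = (176×238−24.4×1350)/0.14 = 64600 J.
ΔU = nCvΔT = 4.76×26.0×(832−1060) = -28300 J.
Q = ΔU + W = 36300 J.
Net over both steps: W = 84800 J, Q = 120000 J, ΔU = 34800 J.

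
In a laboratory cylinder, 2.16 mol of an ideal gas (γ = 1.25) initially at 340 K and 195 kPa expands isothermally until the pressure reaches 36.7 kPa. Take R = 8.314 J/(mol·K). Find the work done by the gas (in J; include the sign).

10200 J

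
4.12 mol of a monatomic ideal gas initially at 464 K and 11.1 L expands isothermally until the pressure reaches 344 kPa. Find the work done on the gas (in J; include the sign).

-22700 J

P₁ = nRT₁/V₁ = 4.12×8.314×464/11.1 = 1430 kPa.
Isothermal: T stays 464 K; PV = const ⇒ V₂ = 46.2 L, P₂ = 344 kPa.
W = nRT ln(V₂/V₁) = 4.12×8.314×464×ln(4.16) = 22700 J.
Work done on the gas = −W_by = -22700 J.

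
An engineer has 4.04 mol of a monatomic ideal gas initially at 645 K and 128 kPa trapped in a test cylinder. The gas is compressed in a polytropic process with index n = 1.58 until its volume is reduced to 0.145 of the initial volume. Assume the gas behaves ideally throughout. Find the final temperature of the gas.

1980 K

V₁ = nRT₁/P₁ = 4.04×8.314×645/128 = 169 L.
Polytropic n=1.58: T₂ = T₁(V₁/V₂)^(n−1) = 645×(6.90)^0.58 = 1980 K; P₂ = P₁(V₁/V₂)^n = 2710 kPa.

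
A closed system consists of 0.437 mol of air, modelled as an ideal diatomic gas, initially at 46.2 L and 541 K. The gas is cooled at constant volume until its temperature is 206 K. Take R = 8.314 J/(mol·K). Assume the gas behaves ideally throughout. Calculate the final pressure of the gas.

P₁ = nRT₁/V₁ = 0.437×8.314×541/46.2 = 42.5 kPa.
Isochoric: V stays 46.2 L; P/T = const ⇒ T₂ = 206 K, P₂ = 16.2 kPa.

16.2 kPa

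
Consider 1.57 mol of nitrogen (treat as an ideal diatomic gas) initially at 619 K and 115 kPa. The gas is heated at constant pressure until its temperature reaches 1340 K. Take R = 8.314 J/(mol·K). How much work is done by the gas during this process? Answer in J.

9410 J

V₁ = nRT₁/P₁ = 1.57×8.314×619/115 = 70.3 L.
Isobaric: P stays 115 kPa; V/T = const ⇒ T₂ = 1340 K, V₂ = 152 L.
W = PΔV = 115×(152−70.3) kPa·L = 9410 J.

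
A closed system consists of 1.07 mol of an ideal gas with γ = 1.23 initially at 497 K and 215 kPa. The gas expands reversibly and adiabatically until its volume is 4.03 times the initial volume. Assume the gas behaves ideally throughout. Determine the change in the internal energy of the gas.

-5270 J

V₁ = nRT₁/P₁ = 1.07×8.314×497/215 = 20.6 L.
Adiabatic: TV^(γ−1) = const ⇒ T₂ = 497×(0.248)^0.230 = 361 K; PV^γ = const ⇒ P₂ = 38.7 kPa.
For an ideal gas ΔU = nCvΔT with Cv = R/(γ−1) = 36.1 J/(mol·K).
ΔU = 1.07×36.1×(361−497) = -5270 J.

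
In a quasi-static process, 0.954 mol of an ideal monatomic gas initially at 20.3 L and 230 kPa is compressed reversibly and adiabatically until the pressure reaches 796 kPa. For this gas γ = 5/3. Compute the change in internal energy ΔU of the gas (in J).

4500 J

T₁ = P₁V₁/(nR) = 230×20.3/(0.954×8.314) = 589 K.
Adiabatic: T₂/T₁ = (P₂/P₁)^((γ−1)/γ) ⇒ T₂ = 589×(3.46)^0.400 = 967 K; V₂ = 9.64 L.
For an ideal gas ΔU = nCvΔT with Cv = (3/2)R = 12.5 J/(mol·K).
ΔU = 0.954×12.5×(967−589) = 4500 J.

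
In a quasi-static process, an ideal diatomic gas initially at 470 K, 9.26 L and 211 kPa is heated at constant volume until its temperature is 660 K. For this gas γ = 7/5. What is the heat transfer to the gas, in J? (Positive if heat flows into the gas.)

1970 J

n = P₁V₁/(RT₁) = 211×9.26/(8.314×470) = 0.500 mol.
Isochoric: V stays 9.26 L; P/T = const ⇒ T₂ = 660 K, P₂ = 296 kPa.
W = 0 (no volume change).
ΔU = nCvΔT = 0.500×20.8×(660−470) = 1970 J.
Q = ΔU = 1970 J.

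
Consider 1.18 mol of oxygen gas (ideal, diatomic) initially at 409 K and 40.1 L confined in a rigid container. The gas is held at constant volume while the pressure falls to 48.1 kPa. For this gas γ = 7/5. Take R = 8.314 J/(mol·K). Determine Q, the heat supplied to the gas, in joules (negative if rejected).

-5210 J

P₁ = nRT₁/V₁ = 1.18×8.314×409/40.1 = 100 kPa.
Isochoric: V stays 40.1 L; P/T = const ⇒ T₂ = 197 K, P₂ = 48.1 kPa.
W = 0 (no volume change).
ΔU = nCvΔT = 1.18×20.8×(197−409) = -5210 J.
Q = ΔU = -5210 J.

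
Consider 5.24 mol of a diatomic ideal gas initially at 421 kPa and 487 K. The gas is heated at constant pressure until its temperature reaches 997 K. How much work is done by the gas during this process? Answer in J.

22200 J

V₁ = nRT₁/P₁ = 5.24×8.314×487/421 = 50.4 L.
Isobaric: P stays 421 kPa; V/T = const ⇒ T₂ = 997 K, V₂ = 103 L.
W = PΔV = 421×(103−50.4) kPa·L = 22200 J.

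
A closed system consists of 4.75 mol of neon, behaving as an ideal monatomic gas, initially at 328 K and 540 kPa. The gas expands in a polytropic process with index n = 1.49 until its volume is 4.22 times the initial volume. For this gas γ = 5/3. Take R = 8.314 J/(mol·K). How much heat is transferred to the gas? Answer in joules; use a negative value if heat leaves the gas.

V₁ = nRT₁/P₁ = 4.75×8.314×328/540 = 24.0 L.
Polytropic n=1.49: T₂ = T₁(V₁/V₂)^(n−1) = 328×(0.237)^0.49 = 162 K; P₂ = P₁(V₁/V₂)^n = 63.2 kPa.
W = (P₁V₁−P₂V₂)/(n−1) = (540×24.0−63.2×101)/0.49 = 13400 J.
ΔU = nCvΔT = 4.75×12.5×(162−328) = -9830 J.
Q = ΔU + W = 3550 J.

3550 J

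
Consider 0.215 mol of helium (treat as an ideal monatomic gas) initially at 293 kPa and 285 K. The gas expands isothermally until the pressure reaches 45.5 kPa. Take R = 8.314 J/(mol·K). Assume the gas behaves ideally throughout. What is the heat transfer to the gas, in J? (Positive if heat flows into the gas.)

949 J

V₁ = nRT₁/P₁ = 0.215×8.314×285/293 = 1.74 L.
Isothermal: T stays 285 K; PV = const ⇒ V₂ = 11.2 L, P₂ = 45.5 kPa.
ΔU = 0 (ideal gas, T constant).
W = nRT ln(V₂/V₁) = 0.215×8.314×285×ln(6.44) = 949 J.
Q = ΔU + W = 949 J.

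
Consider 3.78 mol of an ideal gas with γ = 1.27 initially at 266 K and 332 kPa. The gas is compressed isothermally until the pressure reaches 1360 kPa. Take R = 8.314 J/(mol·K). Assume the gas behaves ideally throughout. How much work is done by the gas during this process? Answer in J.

V₁ = nRT₁/P₁ = 3.78×8.314×266/332 = 25.2 L.
Isothermal: T stays 266 K; PV = const ⇒ V₂ = 6.15 L, P₂ = 1360 kPa.
W = nRT ln(V₂/V₁) = 3.78×8.314×266×ln(0.244) = -11800 J.

-11800 J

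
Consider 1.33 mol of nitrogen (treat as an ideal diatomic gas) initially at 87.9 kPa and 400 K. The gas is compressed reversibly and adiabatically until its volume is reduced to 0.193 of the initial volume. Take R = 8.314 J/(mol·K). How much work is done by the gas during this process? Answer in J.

V₁ = nRT₁/P₁ = 1.33×8.314×400/87.9 = 50.3 L.
Adiabatic: TV^(γ−1) = const ⇒ T₂ = 400×(5.18)^0.400 = 772 K; PV^γ = const ⇒ P₂ = 879 kPa.
ΔU = nCvΔT = 1.33×20.8×(772−400) = 10300 J.
Q = 0 for an adiabatic process, so W = −ΔU = -10300 J.

-10300 J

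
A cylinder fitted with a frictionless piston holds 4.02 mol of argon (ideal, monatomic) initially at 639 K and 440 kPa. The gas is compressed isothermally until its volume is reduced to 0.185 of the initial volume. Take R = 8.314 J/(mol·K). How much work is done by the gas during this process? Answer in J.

V₁ = nRT₁/P₁ = 4.02×8.314×639/440 = 48.5 L.
Isothermal: T stays 639 K; PV = const ⇒ V₂ = 8.98 L, P₂ = 2380 kPa.
W = nRT ln(V₂/V₁) = 4.02×8.314×639×ln(0.185) = -36000 J.

-36000 J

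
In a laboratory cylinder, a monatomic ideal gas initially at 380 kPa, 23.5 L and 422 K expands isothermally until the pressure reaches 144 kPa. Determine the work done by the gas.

8670 J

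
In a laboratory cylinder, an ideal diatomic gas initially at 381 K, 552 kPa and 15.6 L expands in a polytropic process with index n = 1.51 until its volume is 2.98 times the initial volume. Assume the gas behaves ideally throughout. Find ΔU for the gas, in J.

-9190 J

n = P₁V₁/(RT₁) = 552×15.6/(8.314×381) = 2.72 mol.
Polytropic n=1.51: T₂ = T₁(V₁/V₂)^(n−1) = 381×(0.336)^0.51 = 218 K; P₂ = P₁(V₁/V₂)^n = 106 kPa.
For an ideal gas ΔU = nCvΔT with Cv = (5/2)R = 20.8 J/(mol·K).
ΔU = 2.72×20.8×(218−381) = -9190 J.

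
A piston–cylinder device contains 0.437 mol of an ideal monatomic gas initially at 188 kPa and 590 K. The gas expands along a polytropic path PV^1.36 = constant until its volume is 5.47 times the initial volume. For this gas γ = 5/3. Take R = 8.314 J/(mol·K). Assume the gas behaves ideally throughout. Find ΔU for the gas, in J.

V₁ = nRT₁/P₁ = 0.437×8.314×590/188 = 11.4 L.
Polytropic n=1.36: T₂ = T₁(V₁/V₂)^(n−1) = 590×(0.183)^0.36 = 320 K; P₂ = P₁(V₁/V₂)^n = 18.6 kPa.
For an ideal gas ΔU = nCvΔT with Cv = (3/2)R = 12.5 J/(mol·K).
ΔU = 0.437×12.5×(320−590) = -1470 J.

-1470 J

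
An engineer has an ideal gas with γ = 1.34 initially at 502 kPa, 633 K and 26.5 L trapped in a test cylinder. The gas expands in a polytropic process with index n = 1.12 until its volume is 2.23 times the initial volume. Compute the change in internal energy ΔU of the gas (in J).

n = P₁V₁/(RT₁) = 502×26.5/(8.314×633) = 2.53 mol.
Polytropic n=1.12: T₂ = T₁(V₁/V₂)^(n−1) = 633×(0.448)^0.12 = 575 K; P₂ = P₁(V₁/V₂)^n = 204 kPa.
For an ideal gas ΔU = nCvΔT with Cv = R/(γ−1) = 24.5 J/(mol·K).
ΔU = 2.53×24.5×(575−633) = -3590 J.

-3590 J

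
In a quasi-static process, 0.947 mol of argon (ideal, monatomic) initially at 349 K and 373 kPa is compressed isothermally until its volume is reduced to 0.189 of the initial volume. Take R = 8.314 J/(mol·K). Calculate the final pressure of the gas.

V₁ = nRT₁/P₁ = 0.947×8.314×349/373 = 7.37 L.
Isothermal: T stays 349 K; PV = const ⇒ V₂ = 1.39 L, P₂ = 1970 kPa.

1970 kPa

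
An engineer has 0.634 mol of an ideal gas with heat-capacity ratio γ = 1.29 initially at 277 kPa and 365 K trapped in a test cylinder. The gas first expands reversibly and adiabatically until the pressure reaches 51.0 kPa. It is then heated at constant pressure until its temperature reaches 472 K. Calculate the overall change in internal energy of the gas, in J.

V₁ = nRT₁/P₁ = 0.634×8.314×365/277 = 6.95 L.
Step 1 — Adiabatic: T₂/T₁ = (P₂/P₁)^((γ−1)/γ) ⇒ T₂ = 365×(0.184)^0.225 = 250 K; V₂ = 25.8 L.
ΔU = nCvΔT = 0.634×28.7×(250−365) = -2100 J.
Q = 0 for an adiabatic process, so W = −ΔU = 2100 J.
State after step 1: P = 51.0 kPa, V = 25.8 L, T = 250 K.
Step 2 — Isobaric: P stays 51.0 kPa; V/T = const ⇒ T₂ = 472 K, V₂ = 48.8 L.
W = PΔV = 51.0×(48.8−25.8) kPa·L = 1170 J.
ΔU = nCvΔT = 0.634×28.7×(472−250) = 4040 J.
Q = ΔU + W = nCpΔT = 5220 J.
Net over both steps: W = 3270 J, Q = 5220 J, ΔU = 1940 J.

1940 J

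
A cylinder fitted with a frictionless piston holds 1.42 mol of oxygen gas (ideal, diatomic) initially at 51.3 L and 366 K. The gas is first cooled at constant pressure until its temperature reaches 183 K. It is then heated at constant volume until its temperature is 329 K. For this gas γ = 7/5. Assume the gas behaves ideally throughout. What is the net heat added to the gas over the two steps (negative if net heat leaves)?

-3250 J

P₁ = nRT₁/V₁ = 1.42×8.314×366/51.3 = 84.2 kPa.
Step 1 — Isobaric: P stays 84.2 kPa; V/T = const ⇒ T₂ = 183 K, V₂ = 25.6 L.
W = PΔV = 84.2×(25.6−51.3) kPa·L = -2160 J.
ΔU = nCvΔT = 1.42×20.8×(183−366) = -5400 J.
Q = ΔU + W = nCpΔT = -7560 J.
State after step 1: P = 84.2 kPa, V = 25.6 L, T = 183 K.
Step 2 — Isochoric: V stays 25.6 L; P/T = const ⇒ T₂ = 329 K, P₂ = 151 kPa.
W = 0 (no volume change).
ΔU = nCvΔT = 1.42×20.8×(329−183) = 4310 J.
Q = ΔU = 4310 J.
Net over both steps: W = -2160 J, Q = -3250 J, ΔU = -1090 J.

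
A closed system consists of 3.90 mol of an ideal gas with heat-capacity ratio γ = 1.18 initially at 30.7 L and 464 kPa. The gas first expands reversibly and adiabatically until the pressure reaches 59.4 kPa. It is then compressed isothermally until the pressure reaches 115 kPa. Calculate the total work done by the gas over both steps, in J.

14400 J

T₁ = P₁V₁/(nR) = 464×30.7/(3.90×8.314) = 439 K.
Step 1 — Adiabatic: T₂/T₁ = (P₂/P₁)^((γ−1)/γ) ⇒ T₂ = 439×(0.128)^0.153 = 321 K; V₂ = 175 L.
ΔU = nCvΔT = 3.90×46.2×(321−439) = -21300 J.
Q = 0 for an adiabatic process, so W = −ΔU = 21300 J.
State after step 1: P = 59.4 kPa, V = 175 L, T = 321 K.
Step 2 — Isothermal: T stays 321 K; PV = const ⇒ V₂ = 90.5 L, P₂ = 115 kPa.
ΔU = 0 (ideal gas, T constant).
W = nRT ln(V₂/V₁) = 3.90×8.314×321×ln(0.517) = -6880 J.
Q = ΔU + W = -6880 J.
Net over both steps: W = 14400 J, Q = -6880 J, ΔU = -21300 J.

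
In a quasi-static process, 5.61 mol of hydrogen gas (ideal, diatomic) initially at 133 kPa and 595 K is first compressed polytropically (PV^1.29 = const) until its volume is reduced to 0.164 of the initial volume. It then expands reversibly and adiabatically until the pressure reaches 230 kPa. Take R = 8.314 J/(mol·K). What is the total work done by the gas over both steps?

V₁ = nRT₁/P₁ = 5.61×8.314×595/133 = 209 L.
Step 1 — Polytropic n=1.29: T₂ = T₁(V₁/V₂)^(n−1) = 595×(6.10)^0.29 = 1010 K; P₂ = P₁(V₁/V₂)^n = 1370 kPa.
W = (P₁V₁−P₂V₂)/(n−1) = (133×209−1370×34.2)/0.29 = -66000 J.
ΔU = nCvΔT = 5.61×20.8×(1010−595) = 47800 J.
Q = ΔU + W = -18100 J.
State after step 1: P = 1370 kPa, V = 34.2 L, T = 1010 K.
Step 2 — Adiabatic: T₂/T₁ = (P₂/P₁)^((γ−1)/γ) ⇒ T₂ = 1010×(0.168)^0.286 = 604 K; V₂ = 122 L.
ΔU = nCvΔT = 5.61×20.8×(604−1010) = -46800 J.
Q = 0 for an adiabatic process, so W = −ΔU = 46800 J.
Net over both steps: W = -19100 J, Q = -18100 J, ΔU = 1010 J.

-19100 J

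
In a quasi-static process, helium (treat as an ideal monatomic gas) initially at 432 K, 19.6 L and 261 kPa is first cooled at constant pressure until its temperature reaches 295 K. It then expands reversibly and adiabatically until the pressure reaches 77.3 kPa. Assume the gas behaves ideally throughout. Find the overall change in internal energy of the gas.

-4450 J

n = P₁V₁/(RT₁) = 261×19.6/(8.314×432) = 1.42 mol.
Step 1 — Isobaric: P stays 261 kPa; V/T = const ⇒ T₂ = 295 K, V₂ = 13.4 L.
W = PΔV = 261×(13.4−19.6) kPa·L = -1620 J.
ΔU = nCvΔT = 1.42×12.5×(295−432) = -2430 J.
Q = ΔU + W = nCpΔT = -4060 J.
State after step 1: P = 261 kPa, V = 13.4 L, T = 295 K.
Step 2 — Adiabatic: T₂/T₁ = (P₂/P₁)^((γ−1)/γ) ⇒ T₂ = 295×(0.296)^0.400 = 181 K; V₂ = 27.8 L.
ΔU = nCvΔT = 1.42×12.5×(181−295) = -2020 J.
Q = 0 for an adiabatic process, so W = −ΔU = 2020 J.
Net over both steps: W = 397 J, Q = -4060 J, ΔU = -4450 J.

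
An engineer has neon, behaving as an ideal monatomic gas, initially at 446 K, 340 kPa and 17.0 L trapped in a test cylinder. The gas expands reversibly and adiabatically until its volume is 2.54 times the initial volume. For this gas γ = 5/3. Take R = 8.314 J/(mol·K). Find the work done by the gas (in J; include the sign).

n = P₁V₁/(RT₁) = 340×17.0/(8.314×446) = 1.56 mol.
Adiabatic: TV^(γ−1) = const ⇒ T₂ = 446×(0.394)^0.667 = 240 K; PV^γ = const ⇒ P₂ = 71.9 kPa.
ΔU = nCvΔT = 1.56×12.5×(240−446) = -4010 J.
Q = 0 for an adiabatic process, so W = −ΔU = 4010 J.

4010 J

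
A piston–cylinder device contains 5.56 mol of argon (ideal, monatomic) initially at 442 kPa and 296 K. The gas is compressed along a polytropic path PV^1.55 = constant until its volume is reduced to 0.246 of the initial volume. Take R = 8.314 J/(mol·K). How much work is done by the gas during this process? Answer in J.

-28900 J

V₁ = nRT₁/P₁ = 5.56×8.314×296/442 = 31.0 L.
Polytropic n=1.55: T₂ = T₁(V₁/V₂)^(n−1) = 296×(4.07)^0.55 = 640 K; P₂ = P₁(V₁/V₂)^n = 3890 kPa.
W = (P₁V₁−P₂V₂)/(n−1) = (442×31.0−3890×7.62)/0.55 = -28900 J.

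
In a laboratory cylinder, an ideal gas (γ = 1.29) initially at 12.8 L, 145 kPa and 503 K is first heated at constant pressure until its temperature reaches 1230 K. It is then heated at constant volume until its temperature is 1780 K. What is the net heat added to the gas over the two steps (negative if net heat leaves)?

18900 J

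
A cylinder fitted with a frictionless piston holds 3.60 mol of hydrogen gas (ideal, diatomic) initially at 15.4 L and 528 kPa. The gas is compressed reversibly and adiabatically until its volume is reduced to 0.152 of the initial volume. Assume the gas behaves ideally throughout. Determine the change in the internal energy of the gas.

T₁ = P₁V₁/(nR) = 528×15.4/(3.60×8.314) = 272 K.
Adiabatic: TV^(γ−1) = const ⇒ T₂ = 272×(6.58)^0.400 = 577 K; PV^γ = const ⇒ P₂ = 7380 kPa.
For an ideal gas ΔU = nCvΔT with Cv = (5/2)R = 20.8 J/(mol·K).
ΔU = 3.60×20.8×(577−272) = 22900 J.

22900 J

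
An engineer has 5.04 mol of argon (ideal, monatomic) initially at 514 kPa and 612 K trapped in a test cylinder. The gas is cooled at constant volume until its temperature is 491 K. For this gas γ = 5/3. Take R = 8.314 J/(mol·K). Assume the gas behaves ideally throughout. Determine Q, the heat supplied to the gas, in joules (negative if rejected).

-7610 J

V₁ = nRT₁/P₁ = 5.04×8.314×612/514 = 49.9 L.
Isochoric: V stays 49.9 L; P/T = const ⇒ T₂ = 491 K, P₂ = 412 kPa.
W = 0 (no volume change).
ΔU = nCvΔT = 5.04×12.5×(491−612) = -7610 J.
Q = ΔU = -7610 J.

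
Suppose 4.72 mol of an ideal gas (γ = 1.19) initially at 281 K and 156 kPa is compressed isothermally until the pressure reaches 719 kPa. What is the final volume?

V₁ = nRT₁/P₁ = 4.72×8.314×281/156 = 70.7 L.
Isothermal: T stays 281 K; PV = const ⇒ V₂ = 15.3 L, P₂ = 719 kPa.

15.3 L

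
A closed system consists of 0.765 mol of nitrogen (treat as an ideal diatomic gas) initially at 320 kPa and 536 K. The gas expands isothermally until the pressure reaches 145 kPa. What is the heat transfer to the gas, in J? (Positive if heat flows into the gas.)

2700 J

V₁ = nRT₁/P₁ = 0.765×8.314×536/320 = 10.7 L.
Isothermal: T stays 536 K; PV = const ⇒ V₂ = 23.5 L, P₂ = 145 kPa.
ΔU = 0 (ideal gas, T constant).
W = nRT ln(V₂/V₁) = 0.765×8.314×536×ln(2.21) = 2700 J.
Q = ΔU + W = 2700 J.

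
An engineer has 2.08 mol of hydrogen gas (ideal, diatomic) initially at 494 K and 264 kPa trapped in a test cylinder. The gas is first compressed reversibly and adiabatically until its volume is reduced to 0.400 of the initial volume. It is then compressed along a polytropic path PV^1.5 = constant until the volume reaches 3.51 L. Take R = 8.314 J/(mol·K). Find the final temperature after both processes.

1370 K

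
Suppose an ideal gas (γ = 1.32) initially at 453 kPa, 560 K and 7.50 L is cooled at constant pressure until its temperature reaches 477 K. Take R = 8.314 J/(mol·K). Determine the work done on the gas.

n = P₁V₁/(RT₁) = 453×7.50/(8.314×560) = 0.730 mol.
Isobaric: P stays 453 kPa; V/T = const ⇒ T₂ = 477 K, V₂ = 6.39 L.
W = PΔV = 453×(6.39−7.50) kPa·L = -504 J.
Work done on the gas = −W_by = 504 J.

504 J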